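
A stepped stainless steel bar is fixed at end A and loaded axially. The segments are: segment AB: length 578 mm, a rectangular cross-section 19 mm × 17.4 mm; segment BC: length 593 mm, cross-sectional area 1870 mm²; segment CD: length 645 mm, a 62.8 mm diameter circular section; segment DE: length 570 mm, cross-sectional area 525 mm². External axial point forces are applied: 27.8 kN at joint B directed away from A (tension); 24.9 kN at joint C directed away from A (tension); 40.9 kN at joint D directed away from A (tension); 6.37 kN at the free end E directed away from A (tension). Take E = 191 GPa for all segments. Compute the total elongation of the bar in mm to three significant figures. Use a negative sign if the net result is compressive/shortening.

Internal axial forces (sectioning from the free end, tension +): N_DE = 6.37 kN, N_CD = 47.27 kN, N_BC = 72.17 kN, N_AB = 99.97 kN.
A_AB = 330.6 mm².
A_CD = 3097 mm².
δ_AB = 99970·578/(330.6·191000) = 0.9151 mm
δ_BC = 72170·593/(1870·191000) = 0.1198 mm
δ_CD = 47270·645/(3097·191000) = 0.05154 mm
δ_DE = 6370·570/(525·191000) = 0.03621 mm
δ = Σδ_i = 1.123 mm.

1.12 mm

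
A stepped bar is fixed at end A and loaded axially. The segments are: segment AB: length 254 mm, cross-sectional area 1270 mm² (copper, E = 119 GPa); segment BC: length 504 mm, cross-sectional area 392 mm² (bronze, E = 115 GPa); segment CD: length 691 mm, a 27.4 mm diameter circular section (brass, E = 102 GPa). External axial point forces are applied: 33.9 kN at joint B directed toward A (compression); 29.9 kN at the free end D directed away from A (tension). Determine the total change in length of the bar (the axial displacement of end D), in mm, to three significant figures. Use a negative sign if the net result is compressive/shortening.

0.671 mm

Internal axial forces (sectioning from the free end, tension +): N_CD = 29.9 kN, N_BC = 29.9 kN, N_AB = -4 kN.
A_CD = 589.6 mm².
δ_AB = -4000·254/(1270·119000) = -0.006723 mm
δ_BC = 29900·504/(392·115000) = 0.3343 mm
δ_CD = 29900·691/(589.6·102000) = 0.3435 mm
δ = Σδ_i = 0.6711 mm.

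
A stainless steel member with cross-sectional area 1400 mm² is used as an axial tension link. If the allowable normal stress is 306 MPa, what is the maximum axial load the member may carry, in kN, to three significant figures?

P_max = σ_allow · A = 306 · 1400 = 428400 N = 428.4 kN.

428 kN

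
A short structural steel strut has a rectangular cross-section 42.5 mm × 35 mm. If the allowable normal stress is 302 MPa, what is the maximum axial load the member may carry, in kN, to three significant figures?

A = 1488 mm².
P_max = σ_allow · A = 302 · 1488 = 449200 N = 449.2 kN.

449 kN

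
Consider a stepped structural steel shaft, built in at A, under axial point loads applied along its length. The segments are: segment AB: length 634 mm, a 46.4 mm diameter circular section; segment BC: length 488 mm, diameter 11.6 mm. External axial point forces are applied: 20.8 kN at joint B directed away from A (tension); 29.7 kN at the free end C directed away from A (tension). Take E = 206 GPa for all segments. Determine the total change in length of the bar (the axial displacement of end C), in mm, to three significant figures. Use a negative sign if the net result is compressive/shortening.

Internal axial forces (sectioning from the free end, tension +): N_BC = 29.7 kN, N_AB = 50.5 kN.
A_AB = 1691 mm².
A_BC = 105.7 mm².
δ_AB = 50500·634/(1691·206000) = 0.09192 mm
δ_BC = 29700·488/(105.7·206000) = 0.6657 mm
δ = Σδ_i = 0.7577 mm.

0.758 mm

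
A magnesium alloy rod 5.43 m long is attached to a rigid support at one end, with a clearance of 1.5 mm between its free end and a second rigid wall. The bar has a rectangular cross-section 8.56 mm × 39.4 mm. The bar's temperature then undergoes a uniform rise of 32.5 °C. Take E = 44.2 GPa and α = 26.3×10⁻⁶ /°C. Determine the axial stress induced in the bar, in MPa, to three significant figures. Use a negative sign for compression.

-25.6 MPa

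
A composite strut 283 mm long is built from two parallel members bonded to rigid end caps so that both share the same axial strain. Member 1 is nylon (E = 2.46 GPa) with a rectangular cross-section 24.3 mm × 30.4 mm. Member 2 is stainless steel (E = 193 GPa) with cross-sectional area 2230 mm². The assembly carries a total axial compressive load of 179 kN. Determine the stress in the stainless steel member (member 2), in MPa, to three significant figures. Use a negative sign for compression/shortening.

-79.9 MPa

A_1 = 738.7 mm².
Equal strain + equilibrium ⇒ each member carries load in proportion to AE: A₁E₁ = 1817000 N, A₂E₂ = 430400000 N, ΣAE = 432200000 N.
σ₂ = P·E₂/ΣAE = -179000·193000/432200000 = -79.93 MPa.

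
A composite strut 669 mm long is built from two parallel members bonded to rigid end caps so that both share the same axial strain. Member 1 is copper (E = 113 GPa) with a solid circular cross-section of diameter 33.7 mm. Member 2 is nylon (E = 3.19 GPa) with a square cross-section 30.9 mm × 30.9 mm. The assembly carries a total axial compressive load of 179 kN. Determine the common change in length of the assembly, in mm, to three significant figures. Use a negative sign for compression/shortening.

A_1 = 892 mm².
A_2 = 954.8 mm².
Equal strain + equilibrium ⇒ each member carries load in proportion to AE: A₁E₁ = 100800000 N, A₂E₂ = 3046000 N, ΣAE = 103800000 N.
δ = PL/ΣAE = -179000·669/103800000 = -1.153 mm.

-1.15 mm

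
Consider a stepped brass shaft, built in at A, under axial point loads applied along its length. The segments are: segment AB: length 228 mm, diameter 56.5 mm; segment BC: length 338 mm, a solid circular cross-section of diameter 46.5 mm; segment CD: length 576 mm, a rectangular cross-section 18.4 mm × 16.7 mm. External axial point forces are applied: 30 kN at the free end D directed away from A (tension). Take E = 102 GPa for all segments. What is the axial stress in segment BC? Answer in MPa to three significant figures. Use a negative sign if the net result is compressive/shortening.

Internal axial forces (sectioning from the free end, tension +): N_CD = 30 kN, N_BC = 30 kN, N_AB = 30 kN.
A_BC = 1698 mm².
σ_BC = N_BC/A_BC = 30000/1698 = 17.67 MPa.

17.7 MPa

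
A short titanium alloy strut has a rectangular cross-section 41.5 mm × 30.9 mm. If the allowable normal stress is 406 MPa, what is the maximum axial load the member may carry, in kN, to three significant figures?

A = 1282 mm².
P_max = σ_allow · A = 406 · 1282 = 520600 N = 520.6 kN.

521 kN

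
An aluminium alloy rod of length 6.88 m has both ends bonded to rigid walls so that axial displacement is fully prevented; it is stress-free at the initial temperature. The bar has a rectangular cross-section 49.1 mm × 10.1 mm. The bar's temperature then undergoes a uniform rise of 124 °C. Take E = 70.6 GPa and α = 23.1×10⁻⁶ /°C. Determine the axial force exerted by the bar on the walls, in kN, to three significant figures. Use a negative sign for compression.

-100 kN

Free thermal expansion αLΔT = 23.1e-6 · 6880 · 124 = 19.71 mm.
The walls impose strain ε = −(19.71)/6880 = -2.8644e-03; σ = Eε = 70600 · -2.8644e-03 = -202.2 MPa.
Wall reaction R = σ·A = -202.2·495.9 = -100300 N = -100.3 kN.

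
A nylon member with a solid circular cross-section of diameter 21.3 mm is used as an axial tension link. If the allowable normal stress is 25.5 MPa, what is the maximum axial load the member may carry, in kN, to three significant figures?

9.09 kN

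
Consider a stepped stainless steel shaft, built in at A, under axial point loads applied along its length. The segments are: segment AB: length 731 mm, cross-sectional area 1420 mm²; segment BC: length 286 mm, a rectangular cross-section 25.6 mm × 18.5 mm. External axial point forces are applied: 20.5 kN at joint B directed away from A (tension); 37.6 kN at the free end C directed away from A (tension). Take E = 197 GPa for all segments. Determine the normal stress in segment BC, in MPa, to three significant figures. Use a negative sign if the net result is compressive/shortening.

79.4 MPa

Internal axial forces (sectioning from the free end, tension +): N_BC = 37.6 kN, N_AB = 58.1 kN.
A_BC = 473.6 mm².
σ_BC = N_BC/A_BC = 37600/473.6 = 79.39 MPa.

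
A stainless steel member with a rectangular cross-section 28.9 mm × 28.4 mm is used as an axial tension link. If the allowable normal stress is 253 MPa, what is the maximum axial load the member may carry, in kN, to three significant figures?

A = 820.8 mm².
P_max = σ_allow · A = 253 · 820.8 = 207700 N = 207.7 kN.

208 kN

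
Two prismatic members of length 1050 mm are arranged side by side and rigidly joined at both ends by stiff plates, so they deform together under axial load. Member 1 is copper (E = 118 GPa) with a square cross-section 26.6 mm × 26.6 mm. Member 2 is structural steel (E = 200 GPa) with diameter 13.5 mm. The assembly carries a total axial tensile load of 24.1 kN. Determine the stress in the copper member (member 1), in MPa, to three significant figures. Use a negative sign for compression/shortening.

25.4 MPa

A_1 = 707.6 mm².
A_2 = 143.1 mm².
Equal strain + equilibrium ⇒ each member carries load in proportion to AE: A₁E₁ = 83490000 N, A₂E₂ = 28630000 N, ΣAE = 112100000 N.
σ₁ = P·E₁/ΣAE = 24100·118000/112100000 = 25.36 MPa.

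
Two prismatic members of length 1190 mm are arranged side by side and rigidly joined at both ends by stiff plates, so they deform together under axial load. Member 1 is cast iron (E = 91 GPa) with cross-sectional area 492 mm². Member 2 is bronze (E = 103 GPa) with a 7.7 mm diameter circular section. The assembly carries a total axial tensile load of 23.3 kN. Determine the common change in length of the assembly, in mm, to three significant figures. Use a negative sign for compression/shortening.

0.559 mm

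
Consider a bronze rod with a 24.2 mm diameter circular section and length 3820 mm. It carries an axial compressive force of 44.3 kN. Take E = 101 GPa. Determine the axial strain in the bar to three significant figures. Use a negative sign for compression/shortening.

-9.54e-04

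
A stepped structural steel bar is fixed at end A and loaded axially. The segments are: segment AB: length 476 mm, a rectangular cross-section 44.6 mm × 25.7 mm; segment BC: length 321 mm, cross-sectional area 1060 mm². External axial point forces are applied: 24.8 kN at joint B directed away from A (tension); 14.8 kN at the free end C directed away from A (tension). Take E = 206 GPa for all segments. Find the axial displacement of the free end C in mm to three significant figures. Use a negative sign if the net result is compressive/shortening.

0.102 mm

Internal axial forces (sectioning from the free end, tension +): N_BC = 14.8 kN, N_AB = 39.6 kN.
A_AB = 1146 mm².
δ_AB = 39600·476/(1146·206000) = 0.07983 mm
δ_BC = 14800·321/(1060·206000) = 0.02176 mm
δ = Σδ_i = 0.1016 mm.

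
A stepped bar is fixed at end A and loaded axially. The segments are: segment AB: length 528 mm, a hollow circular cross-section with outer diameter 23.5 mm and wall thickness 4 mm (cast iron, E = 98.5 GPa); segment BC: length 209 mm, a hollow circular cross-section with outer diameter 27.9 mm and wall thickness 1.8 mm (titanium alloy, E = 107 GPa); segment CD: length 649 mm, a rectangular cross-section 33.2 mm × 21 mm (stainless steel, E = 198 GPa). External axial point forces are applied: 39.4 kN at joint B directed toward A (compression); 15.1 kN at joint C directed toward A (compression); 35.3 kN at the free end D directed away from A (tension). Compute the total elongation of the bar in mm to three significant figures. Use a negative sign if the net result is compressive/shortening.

0.0133 mm

Internal axial forces (sectioning from the free end, tension +): N_CD = 35.3 kN, N_BC = 20.2 kN, N_AB = -19.2 kN.
A_AB = 245 mm².
A_BC = 147.6 mm².
A_CD = 697.2 mm².
δ_AB = -19200·528/(245·98500) = -0.42 mm
δ_BC = 20200·209/(147.6·107000) = 0.2673 mm
δ_CD = 35300·649/(697.2·198000) = 0.166 mm
δ = Σδ_i = 0.01328 mm.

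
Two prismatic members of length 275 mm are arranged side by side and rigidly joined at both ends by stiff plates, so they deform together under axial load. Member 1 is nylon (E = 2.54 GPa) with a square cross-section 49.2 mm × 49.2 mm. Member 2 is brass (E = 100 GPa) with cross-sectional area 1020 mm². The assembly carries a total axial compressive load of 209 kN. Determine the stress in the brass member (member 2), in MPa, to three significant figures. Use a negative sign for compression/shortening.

A_1 = 2421 mm².
Equal strain + equilibrium ⇒ each member carries load in proportion to AE: A₁E₁ = 6148000 N, A₂E₂ = 102000000 N, ΣAE = 108100000 N.
σ₂ = P·E₂/ΣAE = -209000·100000/108100000 = -193.3 MPa.

-193 MPa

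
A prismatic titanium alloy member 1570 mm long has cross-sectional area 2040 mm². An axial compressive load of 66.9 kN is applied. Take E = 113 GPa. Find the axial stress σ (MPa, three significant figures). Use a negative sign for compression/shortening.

-32.8 MPa

σ = N/A = -66900/2040 = -32.79 MPa.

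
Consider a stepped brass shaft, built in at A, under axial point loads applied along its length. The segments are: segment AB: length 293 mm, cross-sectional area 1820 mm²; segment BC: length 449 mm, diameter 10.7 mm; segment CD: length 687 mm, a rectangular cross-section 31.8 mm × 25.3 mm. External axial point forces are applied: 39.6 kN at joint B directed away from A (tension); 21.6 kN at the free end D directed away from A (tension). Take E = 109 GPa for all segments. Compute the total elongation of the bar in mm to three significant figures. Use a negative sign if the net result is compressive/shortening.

1.25 mm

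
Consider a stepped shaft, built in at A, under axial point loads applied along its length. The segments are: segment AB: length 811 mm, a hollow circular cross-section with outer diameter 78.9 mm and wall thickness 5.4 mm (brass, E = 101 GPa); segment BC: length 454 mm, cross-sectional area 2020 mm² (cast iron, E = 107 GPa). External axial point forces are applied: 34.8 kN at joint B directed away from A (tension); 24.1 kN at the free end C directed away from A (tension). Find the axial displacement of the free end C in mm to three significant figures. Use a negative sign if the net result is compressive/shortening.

Internal axial forces (sectioning from the free end, tension +): N_BC = 24.1 kN, N_AB = 58.9 kN.
A_AB = 1247 mm².
δ_AB = 58900·811/(1247·101000) = 0.3793 mm
δ_BC = 24100·454/(2020·107000) = 0.05062 mm
δ = Σδ_i = 0.4299 mm.

0.430 mm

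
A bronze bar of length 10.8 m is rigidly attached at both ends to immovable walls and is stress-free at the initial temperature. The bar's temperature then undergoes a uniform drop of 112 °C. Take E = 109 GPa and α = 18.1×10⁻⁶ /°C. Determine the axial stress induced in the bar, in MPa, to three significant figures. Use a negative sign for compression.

221 MPa

Free thermal expansion αLΔT = 18.1e-6 · 10800 · -112 = -21.89 mm.
The walls impose strain ε = −(-21.89)/10800 = 2.0272e-03; σ = Eε = 109000 · 2.0272e-03 = 221 MPa.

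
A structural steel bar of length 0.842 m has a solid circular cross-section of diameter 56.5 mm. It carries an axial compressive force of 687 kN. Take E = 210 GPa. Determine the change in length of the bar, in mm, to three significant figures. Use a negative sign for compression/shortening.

A = 2507 mm².
δ_mech = NL/(AE) = -687000·842/(2507·210000) = -1.099 mm.

-1.10 mm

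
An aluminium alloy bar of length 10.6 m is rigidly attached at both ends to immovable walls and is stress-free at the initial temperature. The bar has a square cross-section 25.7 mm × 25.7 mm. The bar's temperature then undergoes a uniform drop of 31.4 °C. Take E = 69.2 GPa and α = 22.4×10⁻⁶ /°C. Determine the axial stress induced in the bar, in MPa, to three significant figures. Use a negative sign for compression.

48.7 MPa

Free thermal expansion αLΔT = 22.4e-6 · 10600 · -31.4 = -7.456 mm.
The walls impose strain ε = −(-7.456)/10600 = 7.0336e-04; σ = Eε = 69200 · 7.0336e-04 = 48.67 MPa.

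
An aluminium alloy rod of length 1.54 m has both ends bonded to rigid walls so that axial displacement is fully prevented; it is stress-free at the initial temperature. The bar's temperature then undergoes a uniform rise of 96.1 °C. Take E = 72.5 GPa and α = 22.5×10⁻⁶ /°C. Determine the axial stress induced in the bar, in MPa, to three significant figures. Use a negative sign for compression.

Free thermal expansion αLΔT = 22.5e-6 · 1540 · 96.1 = 3.33 mm.
The walls impose strain ε = −(3.33)/1540 = -2.1622e-03; σ = Eε = 72500 · -2.1622e-03 = -156.8 MPa.

-157 MPa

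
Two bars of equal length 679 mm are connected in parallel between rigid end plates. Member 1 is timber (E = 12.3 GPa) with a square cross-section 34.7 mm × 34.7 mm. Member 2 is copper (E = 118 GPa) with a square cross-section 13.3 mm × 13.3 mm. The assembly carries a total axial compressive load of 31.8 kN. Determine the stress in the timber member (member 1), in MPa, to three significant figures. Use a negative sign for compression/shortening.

-11.0 MPa

A_1 = 1204 mm².
A_2 = 176.9 mm².
Equal strain + equilibrium ⇒ each member carries load in proportion to AE: A₁E₁ = 14810000 N, A₂E₂ = 20870000 N, ΣAE = 35680000 N.
σ₁ = P·E₁/ΣAE = -31800·12300/35680000 = -10.96 MPa.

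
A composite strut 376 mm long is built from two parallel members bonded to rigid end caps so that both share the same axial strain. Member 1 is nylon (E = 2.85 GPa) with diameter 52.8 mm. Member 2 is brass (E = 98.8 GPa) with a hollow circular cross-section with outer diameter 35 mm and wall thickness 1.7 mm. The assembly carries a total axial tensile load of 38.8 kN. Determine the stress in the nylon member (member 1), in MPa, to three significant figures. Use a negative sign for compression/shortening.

4.64 MPa

A_1 = 2190 mm².
A_2 = 177.8 mm².
Equal strain + equilibrium ⇒ each member carries load in proportion to AE: A₁E₁ = 6240000 N, A₂E₂ = 17570000 N, ΣAE = 23810000 N.
σ₁ = P·E₁/ΣAE = 38800·2850/23810000 = 4.644 MPa.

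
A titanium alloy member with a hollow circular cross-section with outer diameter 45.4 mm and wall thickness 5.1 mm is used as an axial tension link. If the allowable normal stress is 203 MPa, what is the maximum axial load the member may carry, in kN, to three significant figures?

A = 645.7 mm².
P_max = σ_allow · A = 203 · 645.7 = 131100 N = 131.1 kN.

131 kN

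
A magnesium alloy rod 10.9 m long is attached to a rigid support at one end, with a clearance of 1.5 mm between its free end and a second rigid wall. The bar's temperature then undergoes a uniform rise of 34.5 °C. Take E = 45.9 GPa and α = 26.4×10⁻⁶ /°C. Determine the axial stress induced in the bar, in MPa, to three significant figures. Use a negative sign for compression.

-35.5 MPa

Free thermal expansion αLΔT = 26.4e-6 · 10900 · 34.5 = 9.928 mm.
The walls engage after the gap closes; constrained expansion = 9.928 − 1.5 = 8.428 mm.
The walls impose strain ε = −(8.428)/10900 = -7.7319e-04; σ = Eε = 45900 · -7.7319e-04 = -35.49 MPa.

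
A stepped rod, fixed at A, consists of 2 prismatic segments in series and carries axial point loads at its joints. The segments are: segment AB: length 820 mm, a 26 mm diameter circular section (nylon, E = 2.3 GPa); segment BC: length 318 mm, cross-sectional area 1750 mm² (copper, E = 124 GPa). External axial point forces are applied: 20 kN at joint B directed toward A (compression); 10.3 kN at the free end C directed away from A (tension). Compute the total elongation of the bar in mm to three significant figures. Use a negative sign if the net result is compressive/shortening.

-6.50 mm

Internal axial forces (sectioning from the free end, tension +): N_BC = 10.3 kN, N_AB = -9.7 kN.
A_AB = 530.9 mm².
δ_AB = -9700·820/(530.9·2300) = -6.514 mm
δ_BC = 10300·318/(1750·124000) = 0.01509 mm
δ = Σδ_i = -6.499 mm.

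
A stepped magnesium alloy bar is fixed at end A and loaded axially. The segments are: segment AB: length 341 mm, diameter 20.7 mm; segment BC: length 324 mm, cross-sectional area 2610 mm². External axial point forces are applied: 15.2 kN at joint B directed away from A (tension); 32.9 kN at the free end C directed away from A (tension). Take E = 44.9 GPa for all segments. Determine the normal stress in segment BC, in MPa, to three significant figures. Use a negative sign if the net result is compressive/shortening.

Internal axial forces (sectioning from the free end, tension +): N_BC = 32.9 kN, N_AB = 48.1 kN.
σ_BC = N_BC/A_BC = 32900/2610 = 12.61 MPa.

12.6 MPa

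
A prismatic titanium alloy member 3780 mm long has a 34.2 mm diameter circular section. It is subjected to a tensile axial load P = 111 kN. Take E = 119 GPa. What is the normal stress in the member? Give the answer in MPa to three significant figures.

A = 918.6 mm².
σ = N/A = 111000/918.6 = 120.8 MPa.

121 MPa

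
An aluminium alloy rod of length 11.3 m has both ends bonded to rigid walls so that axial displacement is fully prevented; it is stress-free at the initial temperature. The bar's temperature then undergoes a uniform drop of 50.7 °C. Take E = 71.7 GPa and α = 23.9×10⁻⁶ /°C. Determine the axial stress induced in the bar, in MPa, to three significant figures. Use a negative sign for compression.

86.9 MPa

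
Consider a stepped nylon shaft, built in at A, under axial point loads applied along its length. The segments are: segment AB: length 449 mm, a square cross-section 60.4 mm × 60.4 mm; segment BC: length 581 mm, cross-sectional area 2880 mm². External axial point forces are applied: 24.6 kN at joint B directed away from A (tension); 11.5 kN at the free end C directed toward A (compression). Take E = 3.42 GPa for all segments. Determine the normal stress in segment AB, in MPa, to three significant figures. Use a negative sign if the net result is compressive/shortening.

3.59 MPa

Internal axial forces (sectioning from the free end, tension +): N_BC = -11.5 kN, N_AB = 13.1 kN.
A_AB = 3648 mm².
σ_AB = N_AB/A_AB = 13100/3648 = 3.591 MPa.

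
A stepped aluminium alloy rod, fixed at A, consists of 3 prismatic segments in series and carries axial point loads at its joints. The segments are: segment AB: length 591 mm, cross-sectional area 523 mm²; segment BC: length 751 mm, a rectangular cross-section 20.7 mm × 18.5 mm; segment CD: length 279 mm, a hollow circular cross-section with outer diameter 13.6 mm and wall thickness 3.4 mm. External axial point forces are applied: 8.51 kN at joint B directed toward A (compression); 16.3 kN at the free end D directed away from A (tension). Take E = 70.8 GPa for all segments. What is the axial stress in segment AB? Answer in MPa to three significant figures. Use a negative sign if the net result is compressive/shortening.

14.9 MPa

Internal axial forces (sectioning from the free end, tension +): N_CD = 16.3 kN, N_BC = 16.3 kN, N_AB = 7.79 kN.
σ_AB = N_AB/A_AB = 7790/523 = 14.89 MPa.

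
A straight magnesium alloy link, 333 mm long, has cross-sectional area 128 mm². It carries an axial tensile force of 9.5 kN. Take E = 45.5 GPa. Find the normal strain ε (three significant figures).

0.00163

σ = N/A = 74.22 MPa; ε = σ/E = 74.22/45500 = 1.631e-03.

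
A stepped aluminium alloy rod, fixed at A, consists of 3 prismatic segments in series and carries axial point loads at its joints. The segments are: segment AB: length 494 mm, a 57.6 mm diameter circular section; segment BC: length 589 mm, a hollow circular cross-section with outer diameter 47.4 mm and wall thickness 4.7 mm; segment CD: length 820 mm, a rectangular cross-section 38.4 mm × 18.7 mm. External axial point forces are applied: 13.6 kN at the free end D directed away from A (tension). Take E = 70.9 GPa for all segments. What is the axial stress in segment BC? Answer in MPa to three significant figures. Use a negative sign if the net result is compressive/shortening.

21.6 MPa

Internal axial forces (sectioning from the free end, tension +): N_CD = 13.6 kN, N_BC = 13.6 kN, N_AB = 13.6 kN.
A_BC = 630.5 mm².
σ_BC = N_BC/A_BC = 13600/630.5 = 21.57 MPa.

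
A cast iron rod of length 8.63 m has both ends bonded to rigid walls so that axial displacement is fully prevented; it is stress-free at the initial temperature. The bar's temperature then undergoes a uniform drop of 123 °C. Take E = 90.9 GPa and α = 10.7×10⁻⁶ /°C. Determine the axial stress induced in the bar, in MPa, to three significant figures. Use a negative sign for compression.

120 MPa

Free thermal expansion αLΔT = 10.7e-6 · 8630 · -123 = -11.36 mm.
The walls impose strain ε = −(-11.36)/8630 = 1.3161e-03; σ = Eε = 90900 · 1.3161e-03 = 119.6 MPa.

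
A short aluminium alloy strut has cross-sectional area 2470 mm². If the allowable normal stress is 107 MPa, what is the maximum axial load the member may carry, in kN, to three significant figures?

P_max = σ_allow · A = 107 · 2470 = 264300 N = 264.3 kN.

264 kN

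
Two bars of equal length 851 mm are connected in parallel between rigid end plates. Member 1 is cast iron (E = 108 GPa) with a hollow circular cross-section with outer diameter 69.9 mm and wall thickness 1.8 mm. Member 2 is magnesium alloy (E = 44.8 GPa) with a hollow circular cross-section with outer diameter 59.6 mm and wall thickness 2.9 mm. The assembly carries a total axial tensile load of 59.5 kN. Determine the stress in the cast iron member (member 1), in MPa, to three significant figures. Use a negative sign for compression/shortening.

99.3 MPa

A_1 = 385.1 mm².
A_2 = 516.6 mm².
Equal strain + equilibrium ⇒ each member carries load in proportion to AE: A₁E₁ = 41590000 N, A₂E₂ = 23140000 N, ΣAE = 64730000 N.
σ₁ = P·E₁/ΣAE = 59500·108000/64730000 = 99.27 MPa.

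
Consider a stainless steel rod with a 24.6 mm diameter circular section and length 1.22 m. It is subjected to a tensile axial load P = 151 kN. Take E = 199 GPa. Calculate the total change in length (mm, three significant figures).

A = 475.3 mm².
δ_mech = NL/(AE) = 151000·1220/(475.3·199000) = 1.948 mm.

1.95 mm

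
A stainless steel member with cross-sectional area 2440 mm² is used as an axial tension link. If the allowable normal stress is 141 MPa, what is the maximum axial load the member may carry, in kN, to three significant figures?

P_max = σ_allow · A = 141 · 2440 = 344000 N = 344 kN.

344 kN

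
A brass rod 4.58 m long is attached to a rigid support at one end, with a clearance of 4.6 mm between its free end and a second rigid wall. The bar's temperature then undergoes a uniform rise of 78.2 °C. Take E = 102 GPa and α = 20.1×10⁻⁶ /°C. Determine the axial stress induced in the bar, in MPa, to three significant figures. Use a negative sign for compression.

-57.9 MPa

Free thermal expansion αLΔT = 20.1e-6 · 4580 · 78.2 = 7.199 mm.
The walls engage after the gap closes; constrained expansion = 7.199 − 4.6 = 2.599 mm.
The walls impose strain ε = −(2.599)/4580 = -5.6745e-04; σ = Eε = 102000 · -5.6745e-04 = -57.88 MPa.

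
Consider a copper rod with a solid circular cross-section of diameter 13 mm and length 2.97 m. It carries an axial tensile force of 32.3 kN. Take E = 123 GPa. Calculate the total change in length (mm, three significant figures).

A = 132.7 mm².
δ_mech = NL/(AE) = 32300·2970/(132.7·123000) = 5.876 mm.

5.88 mm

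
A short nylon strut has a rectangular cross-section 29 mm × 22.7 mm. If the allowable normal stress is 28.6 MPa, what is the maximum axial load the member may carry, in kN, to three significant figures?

A = 658.3 mm².
P_max = σ_allow · A = 28.6 · 658.3 = 18830 N = 18.83 kN.

18.8 kN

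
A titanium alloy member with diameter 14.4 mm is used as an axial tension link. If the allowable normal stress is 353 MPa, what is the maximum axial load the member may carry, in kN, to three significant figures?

57.5 kN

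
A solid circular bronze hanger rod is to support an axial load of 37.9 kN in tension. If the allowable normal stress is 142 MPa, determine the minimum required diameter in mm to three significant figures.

18.4 mm

Required area A ≥ P/σ_allow = 37900/142 = 266.9 mm².
For a solid circular section, d ≥ √(4A/π) = 18.43 mm.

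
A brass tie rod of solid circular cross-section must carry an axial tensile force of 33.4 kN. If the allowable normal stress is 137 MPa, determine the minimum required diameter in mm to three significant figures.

17.6 mm

Required area A ≥ P/σ_allow = 33400/137 = 243.8 mm².
For a solid circular section, d ≥ √(4A/π) = 17.62 mm.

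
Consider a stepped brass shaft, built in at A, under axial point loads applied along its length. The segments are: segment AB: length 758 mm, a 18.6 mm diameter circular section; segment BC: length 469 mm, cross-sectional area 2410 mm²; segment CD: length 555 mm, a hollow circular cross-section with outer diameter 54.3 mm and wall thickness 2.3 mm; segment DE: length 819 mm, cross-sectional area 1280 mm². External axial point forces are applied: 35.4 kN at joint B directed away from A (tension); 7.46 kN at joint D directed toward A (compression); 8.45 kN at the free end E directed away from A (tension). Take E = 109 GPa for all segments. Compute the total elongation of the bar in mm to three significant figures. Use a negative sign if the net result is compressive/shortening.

0.996 mm

Internal axial forces (sectioning from the free end, tension +): N_DE = 8.45 kN, N_CD = 0.99 kN, N_BC = 0.99 kN, N_AB = 36.39 kN.
A_AB = 271.7 mm².
A_CD = 375.7 mm².
δ_AB = 36390·758/(271.7·109000) = 0.9313 mm
δ_BC = 990·469/(2410·109000) = 0.001768 mm
δ_CD = 990·555/(375.7·109000) = 0.01342 mm
δ_DE = 8450·819/(1280·109000) = 0.0496 mm
δ = Σδ_i = 0.9961 mm.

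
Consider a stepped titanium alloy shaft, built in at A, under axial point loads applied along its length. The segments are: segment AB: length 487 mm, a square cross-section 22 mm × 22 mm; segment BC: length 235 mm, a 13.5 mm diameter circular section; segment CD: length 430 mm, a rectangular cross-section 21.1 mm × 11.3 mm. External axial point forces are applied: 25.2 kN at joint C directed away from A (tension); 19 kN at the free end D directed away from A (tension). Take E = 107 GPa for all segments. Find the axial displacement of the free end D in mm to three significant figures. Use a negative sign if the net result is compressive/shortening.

1.41 mm

Internal axial forces (sectioning from the free end, tension +): N_CD = 19 kN, N_BC = 44.2 kN, N_AB = 44.2 kN.
A_AB = 484 mm².
A_BC = 143.1 mm².
A_CD = 238.4 mm².
δ_AB = 44200·487/(484·107000) = 0.4156 mm
δ_BC = 44200·235/(143.1·107000) = 0.6782 mm
δ_CD = 19000·430/(238.4·107000) = 0.3202 mm
δ = Σδ_i = 1.414 mm.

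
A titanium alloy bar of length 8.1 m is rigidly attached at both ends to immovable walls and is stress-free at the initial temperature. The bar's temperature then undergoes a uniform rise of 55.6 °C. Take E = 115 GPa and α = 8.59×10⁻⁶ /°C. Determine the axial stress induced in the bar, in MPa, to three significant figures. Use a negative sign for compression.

-54.9 MPa

Free thermal expansion αLΔT = 8.59e-6 · 8100 · 55.6 = 3.869 mm.
The walls impose strain ε = −(3.869)/8100 = -4.7760e-04; σ = Eε = 115000 · -4.7760e-04 = -54.92 MPa.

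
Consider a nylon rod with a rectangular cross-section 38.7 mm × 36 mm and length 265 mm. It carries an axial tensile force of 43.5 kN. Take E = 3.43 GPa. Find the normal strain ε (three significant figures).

0.00910

A = 1393 mm².
σ = N/A = 31.22 MPa; ε = σ/E = 31.22/3430 = 9.103e-03.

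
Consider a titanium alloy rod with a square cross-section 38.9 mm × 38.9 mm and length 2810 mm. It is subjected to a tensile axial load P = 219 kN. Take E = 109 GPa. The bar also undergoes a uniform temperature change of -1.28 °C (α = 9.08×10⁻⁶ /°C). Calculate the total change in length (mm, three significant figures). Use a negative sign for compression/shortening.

A = 1513 mm².
δ_mech = NL/(AE) = 219000·2810/(1513·109000) = 3.731 mm.
δ_thermal = αLΔT = 9.08e-6·2810·-1.28 = -0.03266 mm.
δ = δ_mech + δ_thermal = 3.698 mm.

3.70 mm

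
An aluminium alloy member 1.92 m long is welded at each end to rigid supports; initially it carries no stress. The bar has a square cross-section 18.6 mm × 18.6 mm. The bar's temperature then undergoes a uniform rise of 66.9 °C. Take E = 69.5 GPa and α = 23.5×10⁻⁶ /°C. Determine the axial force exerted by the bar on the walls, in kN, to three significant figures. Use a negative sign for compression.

-37.8 kN

Free thermal expansion αLΔT = 23.5e-6 · 1920 · 66.9 = 3.019 mm.
The walls impose strain ε = −(3.019)/1920 = -1.5722e-03; σ = Eε = 69500 · -1.5722e-03 = -109.3 MPa.
Wall reaction R = σ·A = -109.3·346 = -37800 N = -37.8 kN.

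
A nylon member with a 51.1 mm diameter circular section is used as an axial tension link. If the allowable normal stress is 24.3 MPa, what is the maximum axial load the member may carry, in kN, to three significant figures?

49.8 kN

A = 2051 mm².
P_max = σ_allow · A = 24.3 · 2051 = 49840 N = 49.84 kN.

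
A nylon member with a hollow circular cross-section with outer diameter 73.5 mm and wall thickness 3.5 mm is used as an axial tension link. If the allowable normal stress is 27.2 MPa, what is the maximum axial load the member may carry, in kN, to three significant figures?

20.9 kN

A = 769.7 mm².
P_max = σ_allow · A = 27.2 · 769.7 = 20940 N = 20.94 kN.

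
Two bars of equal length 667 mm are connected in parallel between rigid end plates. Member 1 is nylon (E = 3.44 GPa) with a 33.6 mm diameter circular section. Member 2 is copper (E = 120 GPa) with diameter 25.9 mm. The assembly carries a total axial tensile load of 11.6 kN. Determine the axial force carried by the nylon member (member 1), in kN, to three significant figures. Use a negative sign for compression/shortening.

0.534 kN

A_1 = 886.7 mm².
A_2 = 526.9 mm².
Equal strain + equilibrium ⇒ each member carries load in proportion to AE: A₁E₁ = 3050000 N, A₂E₂ = 63220000 N, ΣAE = 66270000 N.
F₁ = P·A₁E₁/ΣAE = 11600·3050000/66270000 = 533.9 N.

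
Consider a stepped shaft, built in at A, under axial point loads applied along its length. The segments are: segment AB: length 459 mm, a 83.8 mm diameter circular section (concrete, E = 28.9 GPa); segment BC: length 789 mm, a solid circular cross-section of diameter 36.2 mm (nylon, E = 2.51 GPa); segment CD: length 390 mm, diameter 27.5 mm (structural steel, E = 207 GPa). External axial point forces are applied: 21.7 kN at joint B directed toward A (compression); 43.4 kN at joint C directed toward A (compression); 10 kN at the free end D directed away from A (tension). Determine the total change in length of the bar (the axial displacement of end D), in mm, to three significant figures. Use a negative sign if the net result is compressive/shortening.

-10.3 mm

Internal axial forces (sectioning from the free end, tension +): N_CD = 10 kN, N_BC = -33.4 kN, N_AB = -55.1 kN.
A_AB = 5515 mm².
A_BC = 1029 mm².
A_CD = 594 mm².
δ_AB = -55100·459/(5515·28900) = -0.1587 mm
δ_BC = -33400·789/(1029·2510) = -10.2 mm
δ_CD = 10000·390/(594·207000) = 0.03172 mm
δ = Σδ_i = -10.33 mm.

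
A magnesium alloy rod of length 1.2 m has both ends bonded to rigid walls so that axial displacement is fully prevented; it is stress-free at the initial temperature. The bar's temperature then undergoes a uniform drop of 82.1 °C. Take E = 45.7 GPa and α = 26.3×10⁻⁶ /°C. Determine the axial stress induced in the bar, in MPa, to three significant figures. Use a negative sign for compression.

Free thermal expansion αLΔT = 26.3e-6 · 1200 · -82.1 = -2.591 mm.
The walls impose strain ε = −(-2.591)/1200 = 2.1592e-03; σ = Eε = 45700 · 2.1592e-03 = 98.68 MPa.

98.7 MPa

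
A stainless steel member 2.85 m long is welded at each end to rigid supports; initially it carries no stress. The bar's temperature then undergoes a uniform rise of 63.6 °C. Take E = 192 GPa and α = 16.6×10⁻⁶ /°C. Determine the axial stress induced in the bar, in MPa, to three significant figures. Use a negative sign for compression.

-203 MPa

Free thermal expansion αLΔT = 16.6e-6 · 2850 · 63.6 = 3.009 mm.
The walls impose strain ε = −(3.009)/2850 = -1.0558e-03; σ = Eε = 192000 · -1.0558e-03 = -202.7 MPa.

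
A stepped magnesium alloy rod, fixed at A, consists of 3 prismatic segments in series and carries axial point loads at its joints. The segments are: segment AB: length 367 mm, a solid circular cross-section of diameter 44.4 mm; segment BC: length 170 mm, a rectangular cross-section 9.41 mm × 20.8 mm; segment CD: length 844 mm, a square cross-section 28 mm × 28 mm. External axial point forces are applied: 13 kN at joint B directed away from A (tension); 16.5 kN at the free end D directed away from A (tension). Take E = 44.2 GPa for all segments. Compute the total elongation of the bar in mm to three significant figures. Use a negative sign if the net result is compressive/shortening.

0.884 mm

Internal axial forces (sectioning from the free end, tension +): N_CD = 16.5 kN, N_BC = 16.5 kN, N_AB = 29.5 kN.
A_AB = 1548 mm².
A_BC = 195.7 mm².
A_CD = 784 mm².
δ_AB = 29500·367/(1548·44200) = 0.1582 mm
δ_BC = 16500·170/(195.7·44200) = 0.3242 mm
δ_CD = 16500·844/(784·44200) = 0.4019 mm
δ = Σδ_i = 0.8843 mm.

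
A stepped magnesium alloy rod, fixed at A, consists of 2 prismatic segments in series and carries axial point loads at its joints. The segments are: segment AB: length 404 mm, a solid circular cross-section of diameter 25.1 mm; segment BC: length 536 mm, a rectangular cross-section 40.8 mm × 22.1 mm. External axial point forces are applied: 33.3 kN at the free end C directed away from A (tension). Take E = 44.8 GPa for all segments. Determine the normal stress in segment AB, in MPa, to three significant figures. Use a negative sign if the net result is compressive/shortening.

67.3 MPa

Internal axial forces (sectioning from the free end, tension +): N_BC = 33.3 kN, N_AB = 33.3 kN.
A_AB = 494.8 mm².
σ_AB = N_AB/A_AB = 33300/494.8 = 67.3 MPa.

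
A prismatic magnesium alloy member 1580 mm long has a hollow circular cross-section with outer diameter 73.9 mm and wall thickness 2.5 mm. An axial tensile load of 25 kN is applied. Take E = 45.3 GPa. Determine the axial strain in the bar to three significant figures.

9.84e-04

A = 560.8 mm².
σ = N/A = 44.58 MPa; ε = σ/E = 44.58/45300 = 9.841e-04.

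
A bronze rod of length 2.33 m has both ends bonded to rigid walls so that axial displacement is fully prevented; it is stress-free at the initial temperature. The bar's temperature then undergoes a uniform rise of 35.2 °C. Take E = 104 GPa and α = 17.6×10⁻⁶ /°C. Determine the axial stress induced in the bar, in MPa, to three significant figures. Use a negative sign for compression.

Free thermal expansion αLΔT = 17.6e-6 · 2330 · 35.2 = 1.443 mm.
The walls impose strain ε = −(1.443)/2330 = -6.1952e-04; σ = Eε = 104000 · -6.1952e-04 = -64.43 MPa.

-64.4 MPa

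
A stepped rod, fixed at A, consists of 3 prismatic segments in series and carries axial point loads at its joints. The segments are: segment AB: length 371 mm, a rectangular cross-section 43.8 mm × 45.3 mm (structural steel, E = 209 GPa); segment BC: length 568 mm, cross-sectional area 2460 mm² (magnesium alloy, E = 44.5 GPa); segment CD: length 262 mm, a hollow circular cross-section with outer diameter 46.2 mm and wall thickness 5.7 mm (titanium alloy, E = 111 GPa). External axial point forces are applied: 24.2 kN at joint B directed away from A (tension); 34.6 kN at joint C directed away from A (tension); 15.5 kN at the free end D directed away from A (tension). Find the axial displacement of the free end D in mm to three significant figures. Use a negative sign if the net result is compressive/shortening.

0.377 mm

Internal axial forces (sectioning from the free end, tension +): N_CD = 15.5 kN, N_BC = 50.1 kN, N_AB = 74.3 kN.
A_AB = 1984 mm².
A_CD = 725.2 mm².
δ_AB = 74300·371/(1984·209000) = 0.06647 mm
δ_BC = 50100·568/(2460·44500) = 0.26 mm
δ_CD = 15500·262/(725.2·111000) = 0.05045 mm
δ = Σδ_i = 0.3769 mm.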